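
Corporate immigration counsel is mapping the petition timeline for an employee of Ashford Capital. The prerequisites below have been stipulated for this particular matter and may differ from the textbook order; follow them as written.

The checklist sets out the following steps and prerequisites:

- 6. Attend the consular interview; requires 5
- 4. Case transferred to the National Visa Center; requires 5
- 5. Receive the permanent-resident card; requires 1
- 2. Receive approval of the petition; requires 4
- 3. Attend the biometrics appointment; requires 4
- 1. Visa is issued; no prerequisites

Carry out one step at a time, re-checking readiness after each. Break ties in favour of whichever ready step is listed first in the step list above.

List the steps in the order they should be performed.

1 5 6 4 2 3

1 has no prerequisites → 1 first.
5 needed 1, now all done → 5.
Now 6 and 4 have their prerequisites met. 6 is listed earlier, so 6 next.
4 needed 5, now all done → 4.
Ready: 2 and 3. 2 is listed earlier → 2.
That leaves 3 as the only ready step → 3.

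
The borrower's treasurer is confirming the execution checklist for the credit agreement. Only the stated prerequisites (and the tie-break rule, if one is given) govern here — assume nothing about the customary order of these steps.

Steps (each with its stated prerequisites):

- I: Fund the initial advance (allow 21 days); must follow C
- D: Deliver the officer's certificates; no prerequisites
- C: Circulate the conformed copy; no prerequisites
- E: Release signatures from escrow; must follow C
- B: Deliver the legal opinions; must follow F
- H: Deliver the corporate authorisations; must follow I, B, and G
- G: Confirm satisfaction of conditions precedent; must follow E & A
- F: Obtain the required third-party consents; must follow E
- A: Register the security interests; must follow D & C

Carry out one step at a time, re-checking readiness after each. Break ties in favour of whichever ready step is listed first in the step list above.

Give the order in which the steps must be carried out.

D, C, I, E, F, B, A, G, H

D and C have no prerequisites; D is listed earlier, so D is first.
C is the only step now ready → C.
Ready: I, E and A. I is listed earlier → I.
Ready: E and A. E is listed earlier → E.
F now also ready, so the ready set is {F, A}; F is listed earlier → F.
B now also ready, so the ready set is {B, A}; B is listed earlier → B.
A is the only step now ready → A.
Next only G has its prerequisites met → G.
Next only H has its prerequisites met → H.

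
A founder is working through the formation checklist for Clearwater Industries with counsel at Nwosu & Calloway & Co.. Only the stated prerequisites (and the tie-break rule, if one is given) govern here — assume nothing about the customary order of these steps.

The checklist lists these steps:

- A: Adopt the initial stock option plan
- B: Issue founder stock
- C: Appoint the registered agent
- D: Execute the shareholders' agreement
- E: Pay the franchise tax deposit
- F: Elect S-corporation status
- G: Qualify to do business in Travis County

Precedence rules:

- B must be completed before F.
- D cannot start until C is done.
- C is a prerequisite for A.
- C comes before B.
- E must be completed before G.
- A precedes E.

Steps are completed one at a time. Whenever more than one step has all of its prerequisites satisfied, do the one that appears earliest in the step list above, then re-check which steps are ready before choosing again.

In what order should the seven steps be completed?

C has no prerequisites → C first.
Now A, B and D have their prerequisites met. A is listed earlier, so A next.
E now also ready, so the ready set is {B, D, E}; B is listed earlier → B.
Now D, E and F have their prerequisites met. D is listed earlier, so D next.
E and F are both available; E is listed earlier → E.
G now also ready, so the ready set is {F, G}; F is listed earlier → F.
That leaves G as the only ready step → G.

C A B D E F G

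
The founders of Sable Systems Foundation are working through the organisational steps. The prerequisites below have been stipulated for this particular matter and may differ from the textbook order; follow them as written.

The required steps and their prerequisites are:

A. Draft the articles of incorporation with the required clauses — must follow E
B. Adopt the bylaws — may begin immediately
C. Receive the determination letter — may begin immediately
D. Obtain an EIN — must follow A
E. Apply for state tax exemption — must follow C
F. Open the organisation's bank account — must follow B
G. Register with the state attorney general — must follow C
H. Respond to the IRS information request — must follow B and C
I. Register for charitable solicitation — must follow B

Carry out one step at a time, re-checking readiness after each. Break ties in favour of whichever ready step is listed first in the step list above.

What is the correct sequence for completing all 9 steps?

B, C, E, A, D, F, G, H, I

Nothing is required for B and C. B is listed earlier → B first.
F and I now also ready, so the ready set is {C, F, I}; C is listed earlier → C.
E, F, G, H and I are all available; E is listed earlier → E.
Ready: A, F, G, H and I. A is listed earlier → A.
Ready: D, F, G, H and I. D is listed earlier → D.
Ready: F, G, H and I. F is listed earlier → F.
Now G, H and I have their prerequisites met. G is listed earlier, so G next.
H and I are both available; H is listed earlier → H.
I needed B, now all done → I.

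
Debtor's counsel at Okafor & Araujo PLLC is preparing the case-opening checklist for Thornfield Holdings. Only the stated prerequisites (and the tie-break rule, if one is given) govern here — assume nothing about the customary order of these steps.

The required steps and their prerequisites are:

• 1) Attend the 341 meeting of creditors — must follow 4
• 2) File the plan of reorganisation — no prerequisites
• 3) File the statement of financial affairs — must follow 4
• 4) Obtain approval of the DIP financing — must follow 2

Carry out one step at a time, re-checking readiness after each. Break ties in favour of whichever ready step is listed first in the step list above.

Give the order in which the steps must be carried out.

2 4 1 3

Only 2 has no prerequisites, so it is first.
4 needed 2, now all done → 4.
Ready: 1 and 3. 1 is listed earlier → 1.
3 needed 4, now all done → 3.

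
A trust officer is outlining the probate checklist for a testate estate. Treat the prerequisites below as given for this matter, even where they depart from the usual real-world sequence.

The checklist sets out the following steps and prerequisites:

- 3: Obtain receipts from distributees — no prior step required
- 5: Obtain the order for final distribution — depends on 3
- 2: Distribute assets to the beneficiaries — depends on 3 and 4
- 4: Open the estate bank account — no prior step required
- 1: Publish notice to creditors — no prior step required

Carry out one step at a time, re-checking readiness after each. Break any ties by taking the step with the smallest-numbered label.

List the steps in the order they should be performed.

1, 3, 4, 2, 5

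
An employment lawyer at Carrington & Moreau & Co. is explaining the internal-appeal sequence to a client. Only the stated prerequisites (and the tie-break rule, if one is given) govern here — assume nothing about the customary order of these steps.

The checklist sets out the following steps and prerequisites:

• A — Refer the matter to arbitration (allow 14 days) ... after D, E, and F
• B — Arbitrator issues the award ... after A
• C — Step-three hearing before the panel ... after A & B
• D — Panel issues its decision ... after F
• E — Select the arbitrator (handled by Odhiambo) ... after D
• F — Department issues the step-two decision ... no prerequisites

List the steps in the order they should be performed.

F, D, E, A, B, C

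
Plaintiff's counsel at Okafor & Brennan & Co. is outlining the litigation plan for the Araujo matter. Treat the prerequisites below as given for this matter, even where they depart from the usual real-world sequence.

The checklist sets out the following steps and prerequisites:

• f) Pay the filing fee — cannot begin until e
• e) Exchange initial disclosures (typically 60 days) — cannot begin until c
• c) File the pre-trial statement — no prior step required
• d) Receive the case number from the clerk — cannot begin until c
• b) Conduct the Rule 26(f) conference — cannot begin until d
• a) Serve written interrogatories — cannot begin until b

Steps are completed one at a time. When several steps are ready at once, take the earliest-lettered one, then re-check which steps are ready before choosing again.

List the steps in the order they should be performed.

Only c has no prerequisites, so it is first.
Now d and e have their prerequisites met. d has the earlier label, so d next.
Ready: b and e. b has the earlier label → b.
a now also ready, so the ready set is {a, e}; a has the earlier label → a.
Next only e has its prerequisites met → e.
Next only f has its prerequisites met → f.

c d b a e f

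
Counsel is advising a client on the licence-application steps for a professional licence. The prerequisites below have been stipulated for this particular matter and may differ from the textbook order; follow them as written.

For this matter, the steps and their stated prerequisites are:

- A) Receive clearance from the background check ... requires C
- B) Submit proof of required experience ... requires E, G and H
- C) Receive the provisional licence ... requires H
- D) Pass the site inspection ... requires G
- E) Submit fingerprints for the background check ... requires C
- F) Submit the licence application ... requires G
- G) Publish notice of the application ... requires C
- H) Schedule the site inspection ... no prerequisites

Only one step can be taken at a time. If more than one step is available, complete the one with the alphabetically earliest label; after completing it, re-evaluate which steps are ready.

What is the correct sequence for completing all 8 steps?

H → C → A → E → G → B → D → F

H has no prerequisites → H first.
That leaves C as the only ready step → C.
Now A, E and G have their prerequisites met. A has the earlier label, so A next.
E and G are both available; E has the earlier label → E.
G is the only step now ready → G.
Now B, D and F have their prerequisites met. B has the earlier label, so B next.
Ready: D and F. D has the earlier label → D.
Next only F has its prerequisites met → F.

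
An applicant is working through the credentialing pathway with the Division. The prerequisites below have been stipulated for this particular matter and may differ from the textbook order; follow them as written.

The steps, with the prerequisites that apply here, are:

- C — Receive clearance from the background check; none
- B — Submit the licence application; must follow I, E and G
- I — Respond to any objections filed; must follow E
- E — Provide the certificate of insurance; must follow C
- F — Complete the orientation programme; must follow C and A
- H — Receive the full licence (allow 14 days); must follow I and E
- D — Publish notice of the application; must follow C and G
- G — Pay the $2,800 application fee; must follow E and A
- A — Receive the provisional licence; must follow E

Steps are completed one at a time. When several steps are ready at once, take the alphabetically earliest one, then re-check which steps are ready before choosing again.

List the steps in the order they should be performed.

C, E, A, F, G, D, I, B, H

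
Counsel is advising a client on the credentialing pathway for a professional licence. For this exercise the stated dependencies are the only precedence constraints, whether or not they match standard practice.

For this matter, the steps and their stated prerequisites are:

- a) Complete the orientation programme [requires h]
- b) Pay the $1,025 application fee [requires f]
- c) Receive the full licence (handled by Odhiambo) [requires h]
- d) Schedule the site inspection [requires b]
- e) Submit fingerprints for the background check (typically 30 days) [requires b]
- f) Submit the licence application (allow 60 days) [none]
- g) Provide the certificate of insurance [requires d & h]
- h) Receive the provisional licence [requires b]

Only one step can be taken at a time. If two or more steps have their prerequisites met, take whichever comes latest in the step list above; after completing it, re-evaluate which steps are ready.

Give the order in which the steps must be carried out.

f has no prerequisites → f first.
b is the only step now ready → b.
Now h, e and d have their prerequisites met. h is listed later, so h next.
Now e, d, c and a have their prerequisites met. e is listed later, so e next.
Ready: d, c and a. d is listed later → d.
g now also ready, so the ready set is {g, c, a}; g is listed later → g.
c and a are both available; c is listed later → c.
a needed h, now all done → a.

f → b → h → e → d → g → c → a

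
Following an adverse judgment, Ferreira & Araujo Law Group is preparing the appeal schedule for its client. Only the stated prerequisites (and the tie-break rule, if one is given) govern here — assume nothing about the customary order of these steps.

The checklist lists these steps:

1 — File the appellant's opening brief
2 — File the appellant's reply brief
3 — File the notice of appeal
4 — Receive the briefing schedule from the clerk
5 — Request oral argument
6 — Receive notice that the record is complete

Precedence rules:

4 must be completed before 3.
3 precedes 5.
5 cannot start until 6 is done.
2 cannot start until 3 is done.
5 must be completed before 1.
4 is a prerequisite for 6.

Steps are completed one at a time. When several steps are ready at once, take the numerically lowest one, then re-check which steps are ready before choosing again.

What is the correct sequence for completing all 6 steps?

4 has no prerequisites → 4 first.
3 and 6 are both available; 3 has the earlier label → 3.
Now 2 and 6 have their prerequisites met. 2 has the earlier label, so 2 next.
6 needed 4, now all done → 6.
5 is the only step now ready → 5.
That leaves 1 as the only ready step → 1.

4, 3, 2, 6, 5, 1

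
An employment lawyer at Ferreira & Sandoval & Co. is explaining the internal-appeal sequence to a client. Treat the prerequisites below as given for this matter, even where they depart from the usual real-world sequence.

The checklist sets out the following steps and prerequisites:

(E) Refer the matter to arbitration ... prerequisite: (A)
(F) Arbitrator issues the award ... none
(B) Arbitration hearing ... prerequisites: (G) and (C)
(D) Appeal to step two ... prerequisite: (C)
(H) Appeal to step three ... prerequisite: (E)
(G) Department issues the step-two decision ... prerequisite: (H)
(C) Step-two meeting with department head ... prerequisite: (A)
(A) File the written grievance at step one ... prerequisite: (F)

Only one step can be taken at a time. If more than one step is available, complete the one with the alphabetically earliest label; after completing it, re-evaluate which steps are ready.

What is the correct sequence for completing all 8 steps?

(F) has no prerequisites → (F) first.
(A) needed (F), now all done → (A).
Now (C) and (E) have their prerequisites met. (C) has the earlier label, so (C) next.
Now (D) and (E) have their prerequisites met. (D) has the earlier label, so (D) next.
(E) needed (A), now all done → (E).
(H) needed (E), now all done → (H).
Next only (G) has its prerequisites met → (G).
(B) is the only step now ready → (B).

(F), (A), (C), (D), (E), (H), (G), (B)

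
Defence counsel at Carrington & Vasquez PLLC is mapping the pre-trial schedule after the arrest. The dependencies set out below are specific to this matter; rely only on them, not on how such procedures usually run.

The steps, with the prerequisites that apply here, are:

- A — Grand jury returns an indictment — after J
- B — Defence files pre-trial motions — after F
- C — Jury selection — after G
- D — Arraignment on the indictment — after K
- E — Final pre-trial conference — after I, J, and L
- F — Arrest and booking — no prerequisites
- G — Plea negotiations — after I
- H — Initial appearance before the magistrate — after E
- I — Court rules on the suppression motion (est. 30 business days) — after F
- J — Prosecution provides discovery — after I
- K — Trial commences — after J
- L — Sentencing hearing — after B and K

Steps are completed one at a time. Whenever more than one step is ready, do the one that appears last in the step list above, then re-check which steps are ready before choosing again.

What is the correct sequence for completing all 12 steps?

F, I, J, K, G, D, C, B, L, E, H, A

F is the only step with nothing outstanding, so it goes first.
I and B are both available; I is listed later → I.
Now J, G and B have their prerequisites met. J is listed later, so J next.
Ready: K, G, B and A. K is listed later → K.
Ready: G, D, B and A. G is listed later → G.
C now also ready, so the ready set is {D, C, B, A}; D is listed later → D.
Ready: C, B and A. C is listed later → C.
Now B and A have their prerequisites met. B is listed later, so B next.
Ready: L and A. L is listed later → L.
E and A are both available; E is listed later → E.
H now also ready, so the ready set is {H, A}; H is listed later → H.
A is the only step now ready → A.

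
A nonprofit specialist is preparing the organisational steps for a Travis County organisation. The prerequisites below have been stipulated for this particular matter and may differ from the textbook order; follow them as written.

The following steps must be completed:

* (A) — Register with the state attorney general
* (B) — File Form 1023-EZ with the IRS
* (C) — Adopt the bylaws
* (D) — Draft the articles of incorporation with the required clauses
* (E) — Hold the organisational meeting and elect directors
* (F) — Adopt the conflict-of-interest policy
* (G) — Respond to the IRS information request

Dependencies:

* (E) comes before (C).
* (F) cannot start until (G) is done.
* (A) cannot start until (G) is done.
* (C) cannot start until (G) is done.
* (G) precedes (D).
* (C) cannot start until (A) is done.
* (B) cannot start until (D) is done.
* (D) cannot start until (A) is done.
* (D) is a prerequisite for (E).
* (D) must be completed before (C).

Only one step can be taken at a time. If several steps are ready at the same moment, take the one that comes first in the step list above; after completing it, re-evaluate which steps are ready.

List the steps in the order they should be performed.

(G) is the only step with nothing outstanding, so it goes first.
Ready: (A) and (F). (A) is listed earlier → (A).
Now (D) and (F) have their prerequisites met. (D) is listed earlier, so (D) next.
Now (B), (E) and (F) have their prerequisites met. (B) is listed earlier, so (B) next.
(E) and (F) are both available; (E) is listed earlier → (E).
(C) now also ready, so the ready set is {(C), (F)}; (C) is listed earlier → (C).
(F) needed (G), now all done → (F).

(G) (A) (D) (B) (E) (C) (F)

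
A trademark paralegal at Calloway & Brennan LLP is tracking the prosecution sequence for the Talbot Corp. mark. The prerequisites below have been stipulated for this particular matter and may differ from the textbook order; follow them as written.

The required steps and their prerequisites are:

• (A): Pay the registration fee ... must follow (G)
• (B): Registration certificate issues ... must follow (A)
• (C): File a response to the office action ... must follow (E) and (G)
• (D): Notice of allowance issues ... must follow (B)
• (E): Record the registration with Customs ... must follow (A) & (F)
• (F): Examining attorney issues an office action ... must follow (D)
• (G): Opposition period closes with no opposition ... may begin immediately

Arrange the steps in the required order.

(G) (A) (B) (D) (F) (E) (C)

(G) is the only step with nothing outstanding, so it goes first.
(A) needed (G), now all done → (A).
(B) needed (A), now all done → (B).
Next only (D) has its prerequisites met → (D).
That leaves (F) as the only ready step → (F).
That leaves (E) as the only ready step → (E).
(C) is the only step now ready → (C).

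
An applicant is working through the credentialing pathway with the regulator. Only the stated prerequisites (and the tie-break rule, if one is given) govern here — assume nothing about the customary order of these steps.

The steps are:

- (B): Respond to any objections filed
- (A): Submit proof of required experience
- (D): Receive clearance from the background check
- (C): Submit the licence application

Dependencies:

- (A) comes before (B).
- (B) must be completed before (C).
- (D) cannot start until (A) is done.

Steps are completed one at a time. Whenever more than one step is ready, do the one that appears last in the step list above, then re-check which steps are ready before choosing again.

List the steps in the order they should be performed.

(A) has no prerequisites → (A) first.
(D) and (B) are both available; (D) is listed later → (D).
(B) is the only step now ready → (B).
(C) is the only step now ready → (C).

(A) → (D) → (B) → (C)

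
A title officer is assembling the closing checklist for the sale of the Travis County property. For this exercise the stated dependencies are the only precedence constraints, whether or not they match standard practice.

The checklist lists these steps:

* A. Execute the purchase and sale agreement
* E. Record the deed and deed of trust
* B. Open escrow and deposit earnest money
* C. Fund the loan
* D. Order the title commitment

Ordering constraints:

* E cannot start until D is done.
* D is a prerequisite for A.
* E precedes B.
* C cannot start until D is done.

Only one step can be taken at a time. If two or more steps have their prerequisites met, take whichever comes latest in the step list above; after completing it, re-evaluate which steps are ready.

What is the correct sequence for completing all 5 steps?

Only D has no prerequisites, so it is first.
Now C, E and A have their prerequisites met. C is listed later, so C next.
E and A are both available; E is listed later → E.
B now also ready, so the ready set is {B, A}; B is listed later → B.
A needed D, now all done → A.

D C E B A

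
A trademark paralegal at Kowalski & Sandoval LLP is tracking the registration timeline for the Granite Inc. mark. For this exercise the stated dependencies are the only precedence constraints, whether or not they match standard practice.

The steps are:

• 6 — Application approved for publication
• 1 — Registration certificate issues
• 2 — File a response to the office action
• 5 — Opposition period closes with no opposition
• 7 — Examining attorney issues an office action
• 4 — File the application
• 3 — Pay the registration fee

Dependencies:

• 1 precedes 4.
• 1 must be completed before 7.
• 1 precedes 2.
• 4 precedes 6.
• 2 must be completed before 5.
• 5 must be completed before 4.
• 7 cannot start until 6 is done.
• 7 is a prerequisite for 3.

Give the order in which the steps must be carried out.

Only 1 has no prerequisites, so it is first.
2 needed 1, now all done → 2.
5 needed 2, now all done → 5.
4 is the only step now ready → 4.
6 needed 4, now all done → 6.
That leaves 7 as the only ready step → 7.
That leaves 3 as the only ready step → 3.

1, 2, 5, 4, 6, 7, 3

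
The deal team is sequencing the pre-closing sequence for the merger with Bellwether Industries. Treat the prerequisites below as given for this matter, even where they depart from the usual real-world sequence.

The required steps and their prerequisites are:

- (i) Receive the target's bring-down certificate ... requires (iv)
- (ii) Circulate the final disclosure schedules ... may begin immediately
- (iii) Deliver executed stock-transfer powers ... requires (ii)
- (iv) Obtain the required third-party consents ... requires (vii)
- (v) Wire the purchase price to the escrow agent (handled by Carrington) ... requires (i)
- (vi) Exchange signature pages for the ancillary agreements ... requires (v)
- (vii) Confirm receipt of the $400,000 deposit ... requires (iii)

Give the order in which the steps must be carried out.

(ii) has no prerequisites → (ii) first.
(iii) is the only step now ready → (iii).
That leaves (vii) as the only ready step → (vii).
(iv) is the only step now ready → (iv).
(i) needed (iv), now all done → (i).
(v) needed (i), now all done → (v).
(vi) needed (v), now all done → (vi).

(ii), (iii), (vii), (iv), (i), (v), (vi)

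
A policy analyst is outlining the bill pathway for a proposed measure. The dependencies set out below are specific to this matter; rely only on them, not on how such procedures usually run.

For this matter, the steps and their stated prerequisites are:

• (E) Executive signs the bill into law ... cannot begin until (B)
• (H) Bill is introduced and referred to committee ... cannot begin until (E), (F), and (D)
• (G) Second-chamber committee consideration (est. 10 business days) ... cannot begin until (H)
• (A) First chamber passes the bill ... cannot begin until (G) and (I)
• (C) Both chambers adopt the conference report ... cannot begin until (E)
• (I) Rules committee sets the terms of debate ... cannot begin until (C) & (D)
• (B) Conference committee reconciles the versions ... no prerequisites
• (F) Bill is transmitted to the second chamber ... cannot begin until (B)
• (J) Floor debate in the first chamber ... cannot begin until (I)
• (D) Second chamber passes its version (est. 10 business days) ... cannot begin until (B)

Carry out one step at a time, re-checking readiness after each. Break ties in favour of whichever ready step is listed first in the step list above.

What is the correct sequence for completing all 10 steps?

Only (B) has no prerequisites, so it is first.
Now (E), (F) and (D) have their prerequisites met. (E) is listed earlier, so (E) next.
(C) now also ready, so the ready set is {(C), (F), (D)}; (C) is listed earlier → (C).
(F) and (D) are both available; (F) is listed earlier → (F).
That leaves (D) as the only ready step → (D).
(H) and (I) are both available; (H) is listed earlier → (H).
(G) now also ready, so the ready set is {(G), (I)}; (G) is listed earlier → (G).
Next only (I) has its prerequisites met → (I).
Now (A) and (J) have their prerequisites met. (A) is listed earlier, so (A) next.
Next only (J) has its prerequisites met → (J).

(B) (E) (C) (F) (D) (H) (G) (I) (A) (J)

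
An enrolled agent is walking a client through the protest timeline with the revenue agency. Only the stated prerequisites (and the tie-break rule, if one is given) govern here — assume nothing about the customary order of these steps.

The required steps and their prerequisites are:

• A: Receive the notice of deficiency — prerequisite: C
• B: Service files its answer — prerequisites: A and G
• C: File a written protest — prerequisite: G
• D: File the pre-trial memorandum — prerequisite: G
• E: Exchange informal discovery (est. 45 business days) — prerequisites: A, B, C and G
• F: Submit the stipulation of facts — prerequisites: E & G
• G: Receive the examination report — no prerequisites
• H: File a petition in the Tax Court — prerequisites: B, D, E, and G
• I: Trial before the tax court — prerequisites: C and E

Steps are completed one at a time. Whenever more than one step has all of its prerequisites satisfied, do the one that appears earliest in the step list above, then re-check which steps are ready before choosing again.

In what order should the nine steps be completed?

G, C, A, B, D, E, F, H, I

Only G has no prerequisites, so it is first.
Now C and D have their prerequisites met. C is listed earlier, so C next.
Ready: A and D. A is listed earlier → A.
B now also ready, so the ready set is {B, D}; B is listed earlier → B.
E now also ready, so the ready set is {D, E}; D is listed earlier → D.
E needed A, B, C and G, now all done → E.
Ready: F, H and I. F is listed earlier → F.
Ready: H and I. H is listed earlier → H.
I needed C and E, now all done → I.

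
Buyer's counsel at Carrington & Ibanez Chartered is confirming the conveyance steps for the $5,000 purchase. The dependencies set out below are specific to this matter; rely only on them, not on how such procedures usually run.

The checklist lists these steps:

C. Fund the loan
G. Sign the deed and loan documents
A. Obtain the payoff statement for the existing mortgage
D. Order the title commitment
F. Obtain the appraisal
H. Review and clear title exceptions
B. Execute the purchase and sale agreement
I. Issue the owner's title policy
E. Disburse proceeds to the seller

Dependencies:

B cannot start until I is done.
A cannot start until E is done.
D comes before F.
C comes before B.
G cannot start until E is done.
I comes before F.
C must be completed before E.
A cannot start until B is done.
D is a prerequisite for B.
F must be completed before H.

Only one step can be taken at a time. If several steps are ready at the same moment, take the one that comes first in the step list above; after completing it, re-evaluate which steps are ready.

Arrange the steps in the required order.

C, D, I, F, H, B, E, G, A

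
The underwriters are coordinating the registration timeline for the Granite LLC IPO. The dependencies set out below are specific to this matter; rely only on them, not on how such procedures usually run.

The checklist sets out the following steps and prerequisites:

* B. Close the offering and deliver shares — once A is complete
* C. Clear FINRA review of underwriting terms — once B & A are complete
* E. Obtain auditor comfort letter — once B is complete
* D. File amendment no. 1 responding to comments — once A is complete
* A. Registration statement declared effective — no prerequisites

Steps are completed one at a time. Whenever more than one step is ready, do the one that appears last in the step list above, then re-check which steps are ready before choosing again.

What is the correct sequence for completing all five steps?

A has no prerequisites → A first.
Ready: D and B. D is listed later → D.
B is the only step now ready → B.
Ready: E and C. E is listed later → E.
C needed A and B, now all done → C.

A → D → B → E → C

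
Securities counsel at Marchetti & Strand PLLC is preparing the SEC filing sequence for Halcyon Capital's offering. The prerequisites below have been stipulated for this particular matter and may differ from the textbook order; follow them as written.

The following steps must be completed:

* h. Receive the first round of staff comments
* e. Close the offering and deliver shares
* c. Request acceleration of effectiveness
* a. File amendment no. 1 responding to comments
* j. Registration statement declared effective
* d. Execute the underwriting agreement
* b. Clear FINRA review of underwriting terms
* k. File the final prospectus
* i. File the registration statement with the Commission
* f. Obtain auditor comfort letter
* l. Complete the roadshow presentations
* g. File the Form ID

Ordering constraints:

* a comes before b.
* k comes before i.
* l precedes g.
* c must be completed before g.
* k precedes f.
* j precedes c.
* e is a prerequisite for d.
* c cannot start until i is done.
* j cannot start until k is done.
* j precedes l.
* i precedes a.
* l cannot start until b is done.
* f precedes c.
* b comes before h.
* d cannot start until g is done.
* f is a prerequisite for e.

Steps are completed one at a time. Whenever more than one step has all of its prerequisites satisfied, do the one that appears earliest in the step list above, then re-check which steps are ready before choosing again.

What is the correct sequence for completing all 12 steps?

k, j, i, a, b, h, f, e, c, l, g, d

Only k has no prerequisites, so it is first.
j, i and f are all available; j is listed earlier → j.
Now i and f have their prerequisites met. i is listed earlier, so i next.
a now also ready, so the ready set is {a, f}; a is listed earlier → a.
b and f are both available; b is listed earlier → b.
Ready: h, f and l. h is listed earlier → h.
Ready: f and l. f is listed earlier → f.
e and c now also ready, so the ready set is {e, c, l}; e is listed earlier → e.
c and l are both available; c is listed earlier → c.
l needed j and b, now all done → l.
That leaves g as the only ready step → g.
d needed e and g, now all done → d.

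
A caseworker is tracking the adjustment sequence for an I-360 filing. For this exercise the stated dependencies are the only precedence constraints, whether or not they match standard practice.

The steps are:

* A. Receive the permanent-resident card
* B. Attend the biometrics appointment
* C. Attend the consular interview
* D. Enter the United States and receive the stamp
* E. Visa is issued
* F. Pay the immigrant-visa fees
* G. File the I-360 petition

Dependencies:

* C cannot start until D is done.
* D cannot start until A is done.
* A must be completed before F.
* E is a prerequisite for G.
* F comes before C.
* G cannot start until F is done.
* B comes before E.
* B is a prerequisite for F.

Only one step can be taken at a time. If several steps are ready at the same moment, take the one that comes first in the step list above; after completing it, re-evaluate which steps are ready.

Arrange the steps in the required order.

A, B, D, E, F, C, G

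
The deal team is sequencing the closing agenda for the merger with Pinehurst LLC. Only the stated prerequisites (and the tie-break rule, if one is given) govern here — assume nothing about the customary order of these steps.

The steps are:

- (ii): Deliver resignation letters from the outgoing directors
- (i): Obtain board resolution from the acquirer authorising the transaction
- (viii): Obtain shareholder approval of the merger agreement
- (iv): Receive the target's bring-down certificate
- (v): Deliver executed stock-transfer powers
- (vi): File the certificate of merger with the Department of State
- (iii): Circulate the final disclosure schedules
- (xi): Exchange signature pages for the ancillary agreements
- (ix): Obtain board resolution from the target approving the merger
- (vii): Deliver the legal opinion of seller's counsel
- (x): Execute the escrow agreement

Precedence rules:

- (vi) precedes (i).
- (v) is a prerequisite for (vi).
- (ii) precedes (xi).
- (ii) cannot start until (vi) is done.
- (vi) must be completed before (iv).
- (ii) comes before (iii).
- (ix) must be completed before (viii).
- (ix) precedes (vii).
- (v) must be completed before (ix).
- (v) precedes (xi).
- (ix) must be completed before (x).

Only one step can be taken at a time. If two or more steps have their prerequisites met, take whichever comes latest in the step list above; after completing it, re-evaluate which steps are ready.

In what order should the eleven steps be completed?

(v) → (ix) → (x) → (vii) → (vi) → (iv) → (viii) → (i) → (ii) → (xi) → (iii)

Only (v) has no prerequisites, so it is first.
Ready: (ix) and (vi). (ix) is listed later → (ix).
Ready: (x), (vii), (vi) and (viii). (x) is listed later → (x).
Ready: (vii), (vi) and (viii). (vii) is listed later → (vii).
(vi) and (viii) are both available; (vi) is listed later → (vi).
Ready: (iv), (viii), (i) and (ii). (iv) is listed later → (iv).
(viii), (i) and (ii) are all available; (viii) is listed later → (viii).
Ready: (i) and (ii). (i) is listed later → (i).
(ii) needed (vi), now all done → (ii).
Now (xi) and (iii) have their prerequisites met. (xi) is listed later, so (xi) next.
(iii) needed (ii), now all done → (iii).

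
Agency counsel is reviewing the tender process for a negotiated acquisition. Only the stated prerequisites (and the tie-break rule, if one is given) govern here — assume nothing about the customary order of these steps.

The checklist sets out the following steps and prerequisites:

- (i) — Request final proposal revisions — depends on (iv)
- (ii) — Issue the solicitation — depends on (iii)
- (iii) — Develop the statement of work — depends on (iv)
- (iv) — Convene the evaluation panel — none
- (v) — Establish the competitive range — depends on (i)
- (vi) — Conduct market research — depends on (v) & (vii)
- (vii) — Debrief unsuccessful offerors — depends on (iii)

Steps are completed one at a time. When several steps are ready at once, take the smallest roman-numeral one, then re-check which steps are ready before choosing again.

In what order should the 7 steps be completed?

(iv) has no prerequisites → (iv) first.
(i) and (iii) are both available; (i) has the earlier label → (i).
Ready: (iii) and (v). (iii) has the earlier label → (iii).
(ii), (v) and (vii) are all available; (ii) has the earlier label → (ii).
(v) and (vii) are both available; (v) has the earlier label → (v).
(vii) needed (iii), now all done → (vii).
(vi) is the only step now ready → (vi).

(iv), (i), (iii), (ii), (v), (vii), (vi)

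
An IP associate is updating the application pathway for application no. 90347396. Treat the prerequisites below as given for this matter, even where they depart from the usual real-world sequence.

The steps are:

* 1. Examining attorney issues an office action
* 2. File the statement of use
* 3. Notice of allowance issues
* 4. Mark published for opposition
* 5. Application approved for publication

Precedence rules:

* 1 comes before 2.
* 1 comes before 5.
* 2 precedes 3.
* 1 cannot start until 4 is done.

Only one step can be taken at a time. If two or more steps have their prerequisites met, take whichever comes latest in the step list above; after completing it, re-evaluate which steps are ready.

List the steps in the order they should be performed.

Only 4 has no prerequisites, so it is first.
1 is the only step now ready → 1.
Now 5 and 2 have their prerequisites met. 5 is listed later, so 5 next.
Next only 2 has its prerequisites met → 2.
3 needed 2, now all done → 3.

4 1 5 2 3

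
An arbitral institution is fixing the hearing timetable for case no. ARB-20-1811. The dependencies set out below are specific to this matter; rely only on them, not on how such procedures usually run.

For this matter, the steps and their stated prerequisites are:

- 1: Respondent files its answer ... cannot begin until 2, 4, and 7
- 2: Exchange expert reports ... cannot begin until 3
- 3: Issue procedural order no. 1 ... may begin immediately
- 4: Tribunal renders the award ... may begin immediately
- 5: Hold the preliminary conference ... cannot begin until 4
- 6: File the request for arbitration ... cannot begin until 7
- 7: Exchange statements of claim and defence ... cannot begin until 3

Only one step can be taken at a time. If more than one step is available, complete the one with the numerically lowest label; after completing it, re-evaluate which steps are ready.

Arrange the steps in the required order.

3 2 4 5 7 1 6

3 and 4 have no prerequisites; 3 has the earlier label, so 3 is first.
2 and 7 now also ready, so the ready set is {2, 4, 7}; 2 has the earlier label → 2.
Ready: 4 and 7. 4 has the earlier label → 4.
Now 5 and 7 have their prerequisites met. 5 has the earlier label, so 5 next.
7 needed 3, now all done → 7.
Now 1 and 6 have their prerequisites met. 1 has the earlier label, so 1 next.
6 is the only step now ready → 6.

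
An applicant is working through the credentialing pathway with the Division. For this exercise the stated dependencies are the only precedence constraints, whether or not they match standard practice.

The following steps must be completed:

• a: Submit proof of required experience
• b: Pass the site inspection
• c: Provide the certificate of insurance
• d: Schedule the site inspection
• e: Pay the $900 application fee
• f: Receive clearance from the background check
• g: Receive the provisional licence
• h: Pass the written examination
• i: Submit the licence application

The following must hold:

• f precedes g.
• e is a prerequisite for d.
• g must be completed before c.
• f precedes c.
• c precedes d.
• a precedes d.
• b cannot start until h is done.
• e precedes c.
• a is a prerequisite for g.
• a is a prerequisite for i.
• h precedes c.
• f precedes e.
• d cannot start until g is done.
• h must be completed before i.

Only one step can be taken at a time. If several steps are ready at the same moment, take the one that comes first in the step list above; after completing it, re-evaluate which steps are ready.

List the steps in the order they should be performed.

Nothing is required for a, f and h. a is listed earlier → a first.
Now f and h have their prerequisites met. f is listed earlier, so f next.
e and g now also ready, so the ready set is {e, g, h}; e is listed earlier → e.
Now g and h have their prerequisites met. g is listed earlier, so g next.
h is the only step now ready → h.
b, c and i are all available; b is listed earlier → b.
Now c and i have their prerequisites met. c is listed earlier, so c next.
Ready: d and i. d is listed earlier → d.
i needed a and h, now all done → i.

a → f → e → g → h → b → c → d → i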